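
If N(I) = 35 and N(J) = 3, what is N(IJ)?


N(IJ) = N(I) * N(J)
= 35 * 3
= 105

105


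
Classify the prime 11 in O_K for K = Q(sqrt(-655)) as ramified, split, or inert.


K = Q(sqrt(-655)). Since d mod 4 = 1, disc(K) = -655.
Check p | disc: -655 mod 11 = 5.
p does not divide disc. Compute Legendre symbol (d/p):
5^((11-1)/2) mod 11 = 1
(d/p) = 1, so p splits: (p) = P*P' with e=1, f=1, g=2.
Therefore p is split.

split


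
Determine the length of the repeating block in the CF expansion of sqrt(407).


Run the CF algorithm for sqrt(407).
a_0 = floor(sqrt(407)) = 20; set m_0=0, q_0=1.
Recurrence: m' = q*a - m,  q' = (d - m'^2)/q,  a' = floor((a_0 + m')/q').
  step 1: m=20, q=7, a=5
  step 2: m=15, q=26, a=1
  step 3: m=11, q=11, a=2
  step 4: m=11, q=26, a=1
  step 5: m=15, q=7, a=5
  step 6: m=20, q=1, a=40
a_6 = 2*a_0 = 40, so the period closes here.
sqrt(407) = [20; 5, 1, 2, 1, 5, 40]
Period length = 6

6


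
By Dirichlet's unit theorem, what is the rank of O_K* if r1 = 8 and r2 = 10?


By Dirichlet's unit theorem:
rank = r1 + r2 - 1
= 8 + 10 - 1
= 17

17


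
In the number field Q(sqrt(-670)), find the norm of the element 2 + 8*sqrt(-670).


N(a + b*sqrt(d)) = a^2 - d*b^2
= (2)^2 - (-670)*(8)^2
= 4 + 42880
= 42884

42884


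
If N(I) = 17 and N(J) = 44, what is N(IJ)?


N(IJ) = N(I) * N(J)
= 17 * 44
= 748

748


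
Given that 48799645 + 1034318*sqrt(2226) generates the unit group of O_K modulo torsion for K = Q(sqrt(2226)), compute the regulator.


epsilon = 48799645 + 1034318*sqrt(2226)
= 9.7599e+07
R = ln(9.7599e+07)
= 18.3964

18.3964


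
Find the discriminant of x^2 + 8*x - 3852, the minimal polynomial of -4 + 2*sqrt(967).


The element -4 + 2*sqrt(967) has minimal polynomial:
x^2 + 8*x - 3852
Discriminant = (8)^2 - 4*(-3852)
= 64 + 15408
= 15472

15472


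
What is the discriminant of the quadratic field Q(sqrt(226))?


For K = Q(sqrt(d)) with d squarefree: disc(K) = d if d = 1 mod 4, and disc(K) = 4d if d = 2 or 3 mod 4.
Here d = 226, and d mod 4 = 2.
d = 2 mod 4, not 1 (O_K = Z[sqrt(d)]), so disc(K) = 4d = 4 * (226) = 904

904


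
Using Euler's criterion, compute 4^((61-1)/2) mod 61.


p = 61 is prime and the exponent is (p-1)/2 = 30, so by Euler's criterion 4^30 = (4/61) = +1 or -1 mod 61.
Compute by square-and-multiply:
  30 = 16 + 8 + 4 + 2 (binary 11110)
  Repeated squaring mod 61: 4^1 = 4, 4^2 = 16, 4^4 = 12, 4^8 = 22, 4^16 = 57
  4^30 = 4^16 * 4^8 * 4^4 * 4^2 = 57 * 22 * 12 * 16 mod 61
    57 * 22 = 1254 = 34 mod 61
    34 * 12 = 408 = 42 mod 61
    42 * 16 = 672 = 1 mod 61
  4^30 = 1 mod 61
Result 1: 4 is a quadratic residue mod 61.
4^30 mod 61 = 1

1


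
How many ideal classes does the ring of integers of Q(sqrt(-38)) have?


K = Q(sqrt(-38)). d mod 4 = 2, so D = disc(K) = 4d = -152
h(K) equals the number of primitive reduced positive-definite forms (a, b, c) = a*x^2 + b*x*y + c*y^2 with b^2 - 4ac = D,
where reduced means |b| <= a <= c, with b >= 0 whenever |b| = a or a = c, and primitive means gcd(a, b, c) = 1.
Reduced forces 3a^2 <= |D| = 152, so 1 <= a <= 7; b must have the parity of D, and c = (b^2 - D)/(4a) must be an integer >= a.
Enumerate a = 1..7, b in [-a, a]:
  a=1: (1, 0, 38)  [1]
  a=2: (2, 0, 19)  [1]
  a=3: (3, -2, 13), (3, 2, 13)  [2]
  a=4..5: none
  a=6: (6, -4, 7), (6, 4, 7)  [2]
  a=7: none
Total reduced forms: 1 + 1 + 2 + 2 = 6
h = 6

6


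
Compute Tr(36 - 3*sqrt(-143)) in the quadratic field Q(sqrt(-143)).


Tr(a + b*sqrt(d)) = (a + b*sqrt(d)) + (a - b*sqrt(d)) = 2a
= 2 * (36)
= 72

72


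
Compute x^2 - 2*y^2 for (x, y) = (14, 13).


x^2 - d*y^2
= 14^2 - 2*13^2
= 196 - 338
= -142

-142


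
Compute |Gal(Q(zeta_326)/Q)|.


|Gal(Q(zeta_326)/Q)| = phi(326)
= 162

162


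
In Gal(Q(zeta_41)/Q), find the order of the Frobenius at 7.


The Frobenius at p in Gal(Q(zeta_n)/Q) = (Z/nZ)* is the class of p, so its order is ord_41(7), the smallest k >= 1 with 7^k = 1 mod 41.
n = 41 = 41, phi(41) = 40; the order divides phi(n).
Divisors of 40: 1, 2, 4, 5, 8, 10, 20, 40
Repeated squaring mod 41: 7^1 = 7, 7^2 = 8, 7^4 = 23, 7^8 = 37, 7^16 = 16, 7^32 = 10
Test divisors in increasing order:
  k=1: 7^1 = 7 mod 41
  k=2: 7^2 = 8 mod 41
  k=4: 7^4 = 23 mod 41
  k=5: 7^5 = 23 * 7 = 38 mod 41
  k=8: 7^8 = 37 mod 41
  k=10: 7^10 = 37 * 8 = 9 mod 41
  k=20: 7^20 = 16 * 23 = 40 mod 41
  k=40: 7^40 = 10 * 37 = 1 mod 41  <- first divisor giving 1
Order = 40

40


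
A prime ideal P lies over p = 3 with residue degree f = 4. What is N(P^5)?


N(P^a) = p^(a*f)
= 3^(5*4)
= 3^20
= 3486784401

3486784401


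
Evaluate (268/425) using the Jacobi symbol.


Compute (268/425) via quadratic reciprocity:
  pull out 2: (2/425) = +1  (since 425 mod 8 = 1)
  pull out 2: (2/425) = +1  (since 425 mod 8 = 1)
  reciprocity: (67/425) -> +(425/67)
  reduce: (23/67)
  reciprocity: (23/67) -> -(67/23)
  reduce: (21/23)
  reciprocity: (21/23) -> +(23/21)
  reduce: (2/21)
  pull out 2: (2/21) = -1  (since 21 mod 8 = 5)
  (1/21) = 1
Product of signs = 1

1


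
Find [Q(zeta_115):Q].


The degree equals Euler's totient phi(115).
115 = 5 * 23
phi(115) = 88

88


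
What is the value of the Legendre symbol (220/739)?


p = 739 is prime, so compute (220/739) with the reciprocity algorithm (Jacobi-symbol steps: pull out 2s via (2/n), flip via reciprocity, reduce):
  pull out 2: (2/739) = -1  (since 739 mod 8 = 3)
  pull out 2: (2/739) = -1  (since 739 mod 8 = 3)
  reciprocity: (55/739) -> -(739/55)
  reduce: (24/55)
  pull out 2: (2/55) = +1  (since 55 mod 8 = 7)
  pull out 2: (2/55) = +1  (since 55 mod 8 = 7)
  pull out 2: (2/55) = +1  (since 55 mod 8 = 7)
  reciprocity: (3/55) -> -(55/3)
  reduce: (1/3)
  (1/3) = 1
Product of signs = 1
(220/739) = 1

1


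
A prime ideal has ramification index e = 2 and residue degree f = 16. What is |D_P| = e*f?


|D_P| = e * f
= 2 * 16
= 32

32


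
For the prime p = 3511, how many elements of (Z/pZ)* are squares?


For prime p, the number of non-zero quadratic residues is (p-1)/2.
= (3511-1)/2
= 1755

1755


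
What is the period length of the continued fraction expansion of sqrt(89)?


Run the CF algorithm for sqrt(89).
a_0 = floor(sqrt(89)) = 9; set m_0=0, q_0=1.
Recurrence: m' = q*a - m,  q' = (d - m'^2)/q,  a' = floor((a_0 + m')/q').
  step 1: m=9, q=8, a=2
  step 2: m=7, q=5, a=3
  step 3: m=8, q=5, a=3
  step 4: m=7, q=8, a=2
  step 5: m=9, q=1, a=18
a_5 = 2*a_0 = 18, so the period closes here.
sqrt(89) = [9; 2, 3, 3, 2, 18]
Period length = 5

5


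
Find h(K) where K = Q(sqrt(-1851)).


K = Q(sqrt(-1851)). d mod 4 = 1, so D = disc(K) = d = -1851
h(K) equals the number of primitive reduced positive-definite forms (a, b, c) = a*x^2 + b*x*y + c*y^2 with b^2 - 4ac = D,
where reduced means |b| <= a <= c, with b >= 0 whenever |b| = a or a = c, and primitive means gcd(a, b, c) = 1.
Reduced forces 3a^2 <= |D| = 1851, so 1 <= a <= 24; b must have the parity of D, and c = (b^2 - D)/(4a) must be an integer >= a.
Enumerate a = 1..24, b in [-a, a]:
  a=1: (1, 1, 463)  [1]
  a=2: none
  a=3: (3, 3, 155)  [1]
  a=4: none
  a=5: (5, -3, 93), (5, 3, 93)  [2]
  a=6: none
  a=7: (7, -5, 67), (7, 5, 67)  [2]
  a=8..14: none
  a=15: (15, -3, 31), (15, 3, 31)  [2]
  a=16: none
  a=17: (17, -11, 29), (17, 11, 29)  [2]
  a=18: none
  a=19: (19, -7, 25), (19, 7, 25)  [2]
  a=20: none
  a=21: (21, -9, 23), (21, 9, 23)  [2]
  a=22..24: none
Total reduced forms: 1 + 1 + 2 + 2 + 2 + 2 + 2 + 2 = 14
h = 14

14


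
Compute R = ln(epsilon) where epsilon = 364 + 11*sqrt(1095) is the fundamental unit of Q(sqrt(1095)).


epsilon = 364 + 11*sqrt(1095)
= 727.9986
R = ln(727.9986)
= 6.5903

6.5903


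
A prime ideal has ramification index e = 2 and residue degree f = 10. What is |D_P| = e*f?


|D_P| = e * f
= 2 * 10
= 20

20


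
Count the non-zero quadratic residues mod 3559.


For prime p, the number of non-zero quadratic residues is (p-1)/2.
= (3559-1)/2
= 1779

1779


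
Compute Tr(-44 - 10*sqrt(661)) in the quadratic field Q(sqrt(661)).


Tr(a + b*sqrt(d)) = (a + b*sqrt(d)) + (a - b*sqrt(d)) = 2a
= 2 * (-44)
= -88

-88


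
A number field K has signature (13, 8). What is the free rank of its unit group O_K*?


By Dirichlet's unit theorem:
rank = r1 + r2 - 1
= 13 + 8 - 1
= 20

20


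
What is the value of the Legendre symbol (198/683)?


p = 683 is prime, so compute (198/683) with the reciprocity algorithm (Jacobi-symbol steps: pull out 2s via (2/n), flip via reciprocity, reduce):
  pull out 2: (2/683) = -1  (since 683 mod 8 = 3)
  reciprocity: (99/683) -> -(683/99)
  reduce: (89/99)
  reciprocity: (89/99) -> +(99/89)
  reduce: (10/89)
  pull out 2: (2/89) = +1  (since 89 mod 8 = 1)
  reciprocity: (5/89) -> +(89/5)
  reduce: (4/5)
  pull out 2: (2/5) = -1  (since 5 mod 8 = 5)
  pull out 2: (2/5) = -1  (since 5 mod 8 = 5)
  (1/5) = 1
Product of signs = 1
(198/683) = 1

1


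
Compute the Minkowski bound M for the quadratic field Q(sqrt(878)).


d = 878, d mod 4 = 2, so disc(K) = 4d = 3512; |disc(K)| = 3512
Real quadratic field, so n = 2, s = r2 = 0, r1 = 2
M = (n!/n^n) * (4/pi)^s * sqrt(|disc(K)|) = (2!/2^2) * (4/pi)^0 * sqrt(3512)
= 0.5 * 1.000000 * 59.262130
= 29.6311

29.6311


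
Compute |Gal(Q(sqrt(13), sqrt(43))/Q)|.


The 2 square roots of distinct primes are multiplicatively independent over Q,
so [K:Q] = 2^2 and Gal(K/Q) is isomorphic to (Z/2Z)^2.
|Gal| = 2^2 = 4

4


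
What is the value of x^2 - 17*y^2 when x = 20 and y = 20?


x^2 - d*y^2
= 20^2 - 17*20^2
= 400 - 6800
= -6400

-6400


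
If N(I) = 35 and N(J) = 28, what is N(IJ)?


N(IJ) = N(I) * N(J)
= 35 * 28
= 980

980


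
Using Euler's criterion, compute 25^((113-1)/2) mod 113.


p = 113 is prime and the exponent is (p-1)/2 = 56, so by Euler's criterion 25^56 = (25/113) = +1 or -1 mod 113.
Compute by square-and-multiply:
  56 = 32 + 16 + 8 (binary 111000)
  Repeated squaring mod 113: 25^1 = 25, 25^2 = 60, 25^4 = 97, 25^8 = 30, 25^16 = 109, 25^32 = 16
  25^56 = 25^32 * 25^16 * 25^8 = 16 * 109 * 30 mod 113
    16 * 109 = 1744 = 49 mod 113
    49 * 30 = 1470 = 1 mod 113
  25^56 = 1 mod 113
Result 1: 25 is a quadratic residue mod 113.
25^56 mod 113 = 1

1


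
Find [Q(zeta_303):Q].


The degree equals Euler's totient phi(303).
303 = 3 * 101
phi(303) = 200

200


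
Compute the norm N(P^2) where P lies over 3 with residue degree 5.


N(P^a) = p^(a*f)
= 3^(2*5)
= 3^10
= 59049

59049


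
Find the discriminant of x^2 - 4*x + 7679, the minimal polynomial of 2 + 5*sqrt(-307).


The element 2 + 5*sqrt(-307) has minimal polynomial:
x^2 - 4*x + 7679
Discriminant = (-4)^2 - 4*(7679)
= 16 - 30716
= -30700

-30700


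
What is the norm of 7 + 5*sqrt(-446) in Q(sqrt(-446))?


N(a + b*sqrt(d)) = a^2 - d*b^2
= (7)^2 - (-446)*(5)^2
= 49 + 11150
= 11199

11199


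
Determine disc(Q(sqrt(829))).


For K = Q(sqrt(d)) with d squarefree: disc(K) = d if d = 1 mod 4, and disc(K) = 4d if d = 2 or 3 mod 4.
Here d = 829, and d mod 4 = 1.
d = 1 mod 4 (O_K = Z[(1+sqrt(d))/2]), so disc(K) = d = 829

829


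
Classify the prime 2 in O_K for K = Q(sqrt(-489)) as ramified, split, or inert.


K = Q(sqrt(-489)). Since d mod 4 = 3, disc(K) = -1956.
Check p | disc: -1956 mod 2 = 0.
p divides disc, so p ramifies: (p) = P^2 with e=2, f=1, g=1.
Therefore p is ramified.

ramified


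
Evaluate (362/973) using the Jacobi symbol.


Compute (362/973) via quadratic reciprocity:
  pull out 2: (2/973) = -1  (since 973 mod 8 = 5)
  reciprocity: (181/973) -> +(973/181)
  reduce: (68/181)
  pull out 2: (2/181) = -1  (since 181 mod 8 = 5)
  pull out 2: (2/181) = -1  (since 181 mod 8 = 5)
  reciprocity: (17/181) -> +(181/17)
  reduce: (11/17)
  reciprocity: (11/17) -> +(17/11)
  reduce: (6/11)
  pull out 2: (2/11) = -1  (since 11 mod 8 = 3)
  reciprocity: (3/11) -> -(11/3)
  reduce: (2/3)
  pull out 2: (2/3) = -1  (since 3 mod 8 = 3)
  (1/3) = 1
Product of signs = 1

1


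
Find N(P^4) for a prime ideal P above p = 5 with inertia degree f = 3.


N(P^a) = p^(a*f)
= 5^(4*3)
= 5^12
= 244140625

244140625


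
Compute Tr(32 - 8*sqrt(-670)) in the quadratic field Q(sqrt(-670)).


Tr(a + b*sqrt(d)) = (a + b*sqrt(d)) + (a - b*sqrt(d)) = 2a
= 2 * (32)
= 64

64


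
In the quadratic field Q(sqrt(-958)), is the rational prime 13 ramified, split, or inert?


K = Q(sqrt(-958)). Since d mod 4 = 2, disc(K) = -3832.
Check p | disc: -3832 mod 13 = 3.
p does not divide disc. Compute Legendre symbol (d/p):
4^((13-1)/2) mod 13 = 1
(d/p) = 1, so p splits: (p) = P*P' with e=1, f=1, g=2.
Therefore p is split.

split


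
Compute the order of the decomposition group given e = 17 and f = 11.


|D_P| = e * f
= 17 * 11
= 187

187


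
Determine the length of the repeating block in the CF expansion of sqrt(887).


Run the CF algorithm for sqrt(887).
a_0 = floor(sqrt(887)) = 29; set m_0=0, q_0=1.
Recurrence: m' = q*a - m,  q' = (d - m'^2)/q,  a' = floor((a_0 + m')/q').
  step 1: m=29, q=46, a=1
  step 2: m=17, q=13, a=3
  step 3: m=22, q=31, a=1
  step 4: m=9, q=26, a=1
  step 5: m=17, q=23, a=2
  step 6: m=29, q=2, a=29
  step 7: m=29, q=23, a=2
  step 8: m=17, q=26, a=1
  step 9: m=9, q=31, a=1
  step 10: m=22, q=13, a=3
  step 11: m=17, q=46, a=1
  step 12: m=29, q=1, a=58
a_12 = 2*a_0 = 58, so the period closes here.
sqrt(887) = [29; 1, 3, 1, 1, 2, 29, 2, 1, 1, 3, 1, 58]
Period length = 12

12


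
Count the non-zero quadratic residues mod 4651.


For prime p, the number of non-zero quadratic residues is (p-1)/2.
= (4651-1)/2
= 2325

2325


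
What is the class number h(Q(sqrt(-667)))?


K = Q(sqrt(-667)). d mod 4 = 1, so D = disc(K) = d = -667
h(K) equals the number of primitive reduced positive-definite forms (a, b, c) = a*x^2 + b*x*y + c*y^2 with b^2 - 4ac = D,
where reduced means |b| <= a <= c, with b >= 0 whenever |b| = a or a = c, and primitive means gcd(a, b, c) = 1.
Reduced forces 3a^2 <= |D| = 667, so 1 <= a <= 14; b must have the parity of D, and c = (b^2 - D)/(4a) must be an integer >= a.
Enumerate a = 1..14, b in [-a, a]:
  a=1: (1, 1, 167)  [1]
  a=2..10: none
  a=11: (11, -9, 17), (11, 9, 17)  [2]
  a=12: none
  a=13: (13, 3, 13)  [1]
  a=14: none
Total reduced forms: 1 + 2 + 1 = 4
h = 4

4


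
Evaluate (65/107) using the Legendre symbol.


p = 107 is prime, so compute (65/107) with the reciprocity algorithm (Jacobi-symbol steps: pull out 2s via (2/n), flip via reciprocity, reduce):
  reciprocity: (65/107) -> +(107/65)
  reduce: (42/65)
  pull out 2: (2/65) = +1  (since 65 mod 8 = 1)
  reciprocity: (21/65) -> +(65/21)
  reduce: (2/21)
  pull out 2: (2/21) = -1  (since 21 mod 8 = 5)
  (1/21) = 1
Product of signs = -1
(65/107) = -1

-1


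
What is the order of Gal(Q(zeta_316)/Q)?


|Gal(Q(zeta_316)/Q)| = phi(316)
= 156

156


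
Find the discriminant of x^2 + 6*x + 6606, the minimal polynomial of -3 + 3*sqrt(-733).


The element -3 + 3*sqrt(-733) has minimal polynomial:
x^2 + 6*x + 6606
Discriminant = (6)^2 - 4*(6606)
= 36 - 26424
= -26388

-26388


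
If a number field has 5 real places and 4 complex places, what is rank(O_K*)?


By Dirichlet's unit theorem:
rank = r1 + r2 - 1
= 5 + 4 - 1
= 8

8


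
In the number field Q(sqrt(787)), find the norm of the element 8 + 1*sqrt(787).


N(a + b*sqrt(d)) = a^2 - d*b^2
= (8)^2 - (787)*(1)^2
= 64 - 787
= -723

-723


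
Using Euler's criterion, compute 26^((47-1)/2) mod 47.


p = 47 is prime and the exponent is (p-1)/2 = 23, so by Euler's criterion 26^23 = (26/47) = +1 or -1 mod 47.
Compute by square-and-multiply:
  23 = 16 + 4 + 2 + 1 (binary 10111)
  Repeated squaring mod 47: 26^1 = 26, 26^2 = 18, 26^4 = 42, 26^8 = 25, 26^16 = 14
  26^23 = 26^16 * 26^4 * 26^2 * 26^1 = 14 * 42 * 18 * 26 mod 47
    14 * 42 = 588 = 24 mod 47
    24 * 18 = 432 = 9 mod 47
    9 * 26 = 234 = 46 mod 47
  26^23 = 46 mod 47
Result 46 = p - 1 = -1 mod 47: 26 is a quadratic non-residue mod 47. As a residue in [0, p-1] the value is 46.
26^23 mod 47 = 46

46


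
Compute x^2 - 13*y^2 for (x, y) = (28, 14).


x^2 - d*y^2
= 28^2 - 13*14^2
= 784 - 2548
= -1764

-1764


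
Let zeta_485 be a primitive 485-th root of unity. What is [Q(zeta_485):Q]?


The degree equals Euler's totient phi(485).
485 = 5 * 97
phi(485) = 384

384


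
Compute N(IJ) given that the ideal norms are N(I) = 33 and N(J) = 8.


N(IJ) = N(I) * N(J)
= 33 * 8
= 264

264


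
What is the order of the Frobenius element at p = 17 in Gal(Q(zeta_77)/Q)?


The Frobenius at p in Gal(Q(zeta_n)/Q) = (Z/nZ)* is the class of p, so its order is ord_77(17), the smallest k >= 1 with 17^k = 1 mod 77.
n = 77 = 7 * 11, phi(77) = 60; the order divides phi(n).
Divisors of 60: 1, 2, 3, 4, 5, 6, 10, 12, 15, 20, 30, 60
Repeated squaring mod 77: 17^1 = 17, 17^2 = 58, 17^4 = 53, 17^8 = 37, 17^16 = 60, 17^32 = 58
Test divisors in increasing order:
  k=1: 17^1 = 17 mod 77
  k=2: 17^2 = 58 mod 77
  k=3: 17^3 = 58 * 17 = 62 mod 77
  k=4: 17^4 = 53 mod 77
  k=5: 17^5 = 53 * 17 = 54 mod 77
  k=6: 17^6 = 53 * 58 = 71 mod 77
  k=10: 17^10 = 37 * 58 = 67 mod 77
  k=12: 17^12 = 37 * 53 = 36 mod 77
  k=15: 17^15 = 37 * 53 * 58 * 17 = 76 mod 77
  k=20: 17^20 = 60 * 53 = 23 mod 77
  k=30: 17^30 = 60 * 37 * 53 * 58 = 1 mod 77  <- first divisor giving 1
Order = 30

30


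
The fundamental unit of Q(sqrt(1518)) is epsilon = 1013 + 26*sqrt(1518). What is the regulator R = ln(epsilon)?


epsilon = 1013 + 26*sqrt(1518)
= 2025.9995
R = ln(2025.9995)
= 7.6138

7.6138


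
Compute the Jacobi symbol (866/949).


Compute (866/949) via quadratic reciprocity:
  pull out 2: (2/949) = -1  (since 949 mod 8 = 5)
  reciprocity: (433/949) -> +(949/433)
  reduce: (83/433)
  reciprocity: (83/433) -> +(433/83)
  reduce: (18/83)
  pull out 2: (2/83) = -1  (since 83 mod 8 = 3)
  reciprocity: (9/83) -> +(83/9)
  reduce: (2/9)
  pull out 2: (2/9) = +1  (since 9 mod 8 = 1)
  (1/9) = 1
Product of signs = 1

1


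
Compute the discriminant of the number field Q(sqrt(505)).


For K = Q(sqrt(d)) with d squarefree: disc(K) = d if d = 1 mod 4, and disc(K) = 4d if d = 2 or 3 mod 4.
Here d = 505, and d mod 4 = 1.
d = 1 mod 4 (O_K = Z[(1+sqrt(d))/2]), so disc(K) = d = 505

505


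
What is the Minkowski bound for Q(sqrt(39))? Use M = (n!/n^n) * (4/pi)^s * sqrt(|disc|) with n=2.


d = 39, d mod 4 = 3, so disc(K) = 4d = 156; |disc(K)| = 156
Real quadratic field, so n = 2, s = r2 = 0, r1 = 2
M = (n!/n^n) * (4/pi)^s * sqrt(|disc(K)|) = (2!/2^2) * (4/pi)^0 * sqrt(156)
= 0.5 * 1.000000 * 12.489996
= 6.2450

6.2450


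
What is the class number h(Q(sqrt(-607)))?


K = Q(sqrt(-607)). d mod 4 = 1, so D = disc(K) = d = -607
h(K) equals the number of primitive reduced positive-definite forms (a, b, c) = a*x^2 + b*x*y + c*y^2 with b^2 - 4ac = D,
where reduced means |b| <= a <= c, with b >= 0 whenever |b| = a or a = c, and primitive means gcd(a, b, c) = 1.
Reduced forces 3a^2 <= |D| = 607, so 1 <= a <= 14; b must have the parity of D, and c = (b^2 - D)/(4a) must be an integer >= a.
Enumerate a = 1..14, b in [-a, a]:
  a=1: (1, 1, 152)  [1]
  a=2: (2, -1, 76), (2, 1, 76)  [2]
  a=3: none
  a=4: (4, -1, 38), (4, 1, 38)  [2]
  a=5..6: none
  a=7: (7, -3, 22), (7, 3, 22)  [2]
  a=8: (8, -1, 19), (8, 1, 19)  [2]
  a=9..10: none
  a=11: (11, -3, 14), (11, 3, 14)  [2]
  a=12: none
  a=13: (13, -11, 14), (13, 11, 14)  [2]
  a=14: none
Total reduced forms: 1 + 2 + 2 + 2 + 2 + 2 + 2 = 13
h = 13

13


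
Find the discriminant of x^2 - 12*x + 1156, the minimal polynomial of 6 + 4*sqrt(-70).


The element 6 + 4*sqrt(-70) has minimal polynomial:
x^2 - 12*x + 1156
Discriminant = (-12)^2 - 4*(1156)
= 144 - 4624
= -4480

-4480


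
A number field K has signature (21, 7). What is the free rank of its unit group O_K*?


By Dirichlet's unit theorem:
rank = r1 + r2 - 1
= 21 + 7 - 1
= 27

27


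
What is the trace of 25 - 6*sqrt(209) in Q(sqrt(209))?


Tr(a + b*sqrt(d)) = (a + b*sqrt(d)) + (a - b*sqrt(d)) = 2a
= 2 * (25)
= 50

50


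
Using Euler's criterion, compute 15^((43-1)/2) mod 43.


p = 43 is prime and the exponent is (p-1)/2 = 21, so by Euler's criterion 15^21 = (15/43) = +1 or -1 mod 43.
Compute by square-and-multiply:
  21 = 16 + 4 + 1 (binary 10101)
  Repeated squaring mod 43: 15^1 = 15, 15^2 = 10, 15^4 = 14, 15^8 = 24, 15^16 = 17
  15^21 = 15^16 * 15^4 * 15^1 = 17 * 14 * 15 mod 43
    17 * 14 = 238 = 23 mod 43
    23 * 15 = 345 = 1 mod 43
  15^21 = 1 mod 43
Result 1: 15 is a quadratic residue mod 43.
15^21 mod 43 = 1

1


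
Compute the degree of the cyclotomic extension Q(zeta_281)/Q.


The degree equals Euler's totient phi(281).
281 = 281
phi(281) = 280

280


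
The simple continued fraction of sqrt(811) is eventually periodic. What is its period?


Run the CF algorithm for sqrt(811).
a_0 = floor(sqrt(811)) = 28; set m_0=0, q_0=1.
Recurrence: m' = q*a - m,  q' = (d - m'^2)/q,  a' = floor((a_0 + m')/q').
  step 1: m=28, q=27, a=2
  step 2: m=26, q=5, a=10
  step 3: m=24, q=47, a=1
  step 4: m=23, q=6, a=8
  step 5: m=25, q=31, a=1
  step 6: m=6, q=25, a=1
  step 7: m=19, q=18, a=2
  step 8: m=17, q=29, a=1
  step 9: m=12, q=23, a=1
  step 10: m=11, q=30, a=1
  step 11: m=19, q=15, a=3
  step 12: m=26, q=9, a=6
  step 13: m=28, q=3, a=18
  step 14: m=26, q=45, a=1
  step 15: m=19, q=10, a=4
  step 16: m=21, q=37, a=1
  step 17: m=16, q=15, a=2
  step 18: m=14, q=41, a=1
  step 19: m=27, q=2, a=27
  step 20: m=27, q=41, a=1
  step 21: m=14, q=15, a=2
  step 22: m=16, q=37, a=1
  step 23: m=21, q=10, a=4
  step 24: m=19, q=45, a=1
  step 25: m=26, q=3, a=18
  step 26: m=28, q=9, a=6
  step 27: m=26, q=15, a=3
  step 28: m=19, q=30, a=1
  step 29: m=11, q=23, a=1
  step 30: m=12, q=29, a=1
  step 31: m=17, q=18, a=2
  step 32: m=19, q=25, a=1
  step 33: m=6, q=31, a=1
  step 34: m=25, q=6, a=8
  step 35: m=23, q=47, a=1
  step 36: m=24, q=5, a=10
  step 37: m=26, q=27, a=2
  step 38: m=28, q=1, a=56
a_38 = 2*a_0 = 56, so the period closes here.
sqrt(811) = [28; 2, 10, 1, 8, 1, 1, 2, 1, 1, 1, 3, 6, 18, 1, 4, 1, 2, 1, 27, 1, 2, 1, 4, 1, 18, 6, 3, 1, 1, 1, 2, 1, 1, 8, 1, 10, 2, 56]
Period length = 38

38


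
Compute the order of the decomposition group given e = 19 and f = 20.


|D_P| = e * f
= 19 * 20
= 380

380


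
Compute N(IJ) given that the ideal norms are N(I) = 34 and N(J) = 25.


N(IJ) = N(I) * N(J)
= 34 * 25
= 850

850


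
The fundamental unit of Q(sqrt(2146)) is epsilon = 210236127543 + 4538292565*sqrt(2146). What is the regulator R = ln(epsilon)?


epsilon = 210236127543 + 4538292565*sqrt(2146)
= 4.2047e+11
R = ln(4.2047e+11)
= 26.7646

26.7646


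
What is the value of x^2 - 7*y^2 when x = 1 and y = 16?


x^2 - d*y^2
= 1^2 - 7*16^2
= 1 - 1792
= -1791

-1791


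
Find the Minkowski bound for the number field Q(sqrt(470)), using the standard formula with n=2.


d = 470, d mod 4 = 2, so disc(K) = 4d = 1880; |disc(K)| = 1880
Real quadratic field, so n = 2, s = r2 = 0, r1 = 2
M = (n!/n^n) * (4/pi)^s * sqrt(|disc(K)|) = (2!/2^2) * (4/pi)^0 * sqrt(1880)
= 0.5 * 1.000000 * 43.358967
= 21.6795

21.6795


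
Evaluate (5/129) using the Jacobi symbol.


Compute (5/129) via quadratic reciprocity:
  reciprocity: (5/129) -> +(129/5)
  reduce: (4/5)
  pull out 2: (2/5) = -1  (since 5 mod 8 = 5)
  pull out 2: (2/5) = -1  (since 5 mod 8 = 5)
  (1/5) = 1
Product of signs = 1

1


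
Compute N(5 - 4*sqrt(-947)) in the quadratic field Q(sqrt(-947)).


N(a + b*sqrt(d)) = a^2 - d*b^2
= (5)^2 - (-947)*(-4)^2
= 25 + 15152
= 15177

15177


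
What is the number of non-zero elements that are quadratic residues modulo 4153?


For prime p, the number of non-zero quadratic residues is (p-1)/2.
= (4153-1)/2
= 2076

2076


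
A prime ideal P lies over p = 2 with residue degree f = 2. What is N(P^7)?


N(P^a) = p^(a*f)
= 2^(7*2)
= 2^14
= 16384

16384


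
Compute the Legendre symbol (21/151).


p = 151 is prime, so compute (21/151) with the reciprocity algorithm (Jacobi-symbol steps: pull out 2s via (2/n), flip via reciprocity, reduce):
  reciprocity: (21/151) -> +(151/21)
  reduce: (4/21)
  pull out 2: (2/21) = -1  (since 21 mod 8 = 5)
  pull out 2: (2/21) = -1  (since 21 mod 8 = 5)
  (1/21) = 1
Product of signs = 1
(21/151) = 1

1


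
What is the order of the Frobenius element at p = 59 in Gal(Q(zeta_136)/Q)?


The Frobenius at p in Gal(Q(zeta_n)/Q) = (Z/nZ)* is the class of p, so its order is ord_136(59), the smallest k >= 1 with 59^k = 1 mod 136.
n = 136 = 2^3 * 17, phi(136) = 64; the order divides phi(n).
Divisors of 64: 1, 2, 4, 8, 16, 32, 64
Repeated squaring mod 136: 59^1 = 59, 59^2 = 81, 59^4 = 33, 59^8 = 1, 59^16 = 1, 59^32 = 1, 59^64 = 1
Test divisors in increasing order:
  k=1: 59^1 = 59 mod 136
  k=2: 59^2 = 81 mod 136
  k=4: 59^4 = 33 mod 136
  k=8: 59^8 = 1 mod 136  <- first divisor giving 1
Order = 8

8


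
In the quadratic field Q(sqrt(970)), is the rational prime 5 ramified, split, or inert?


K = Q(sqrt(970)). Since d mod 4 = 2, disc(K) = 3880.
Check p | disc: 3880 mod 5 = 0.
p divides disc, so p ramifies: (p) = P^2 with e=2, f=1, g=1.
Therefore p is ramified.

ramified


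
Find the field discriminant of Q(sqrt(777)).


For K = Q(sqrt(d)) with d squarefree: disc(K) = d if d = 1 mod 4, and disc(K) = 4d if d = 2 or 3 mod 4.
Here d = 777, and d mod 4 = 1.
d = 1 mod 4 (O_K = Z[(1+sqrt(d))/2]), so disc(K) = d = 777

777


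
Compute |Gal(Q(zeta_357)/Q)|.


|Gal(Q(zeta_357)/Q)| = phi(357)
= 192

192


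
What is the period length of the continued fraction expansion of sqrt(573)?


Run the CF algorithm for sqrt(573).
a_0 = floor(sqrt(573)) = 23; set m_0=0, q_0=1.
Recurrence: m' = q*a - m,  q' = (d - m'^2)/q,  a' = floor((a_0 + m')/q').
  step 1: m=23, q=44, a=1
  step 2: m=21, q=3, a=14
  step 3: m=21, q=44, a=1
  step 4: m=23, q=1, a=46
a_4 = 2*a_0 = 46, so the period closes here.
sqrt(573) = [23; 1, 14, 1, 46]
Period length = 4

4


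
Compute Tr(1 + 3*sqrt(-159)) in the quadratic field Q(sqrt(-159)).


Tr(a + b*sqrt(d)) = (a + b*sqrt(d)) + (a - b*sqrt(d)) = 2a
= 2 * (1)
= 2

2


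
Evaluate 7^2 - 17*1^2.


x^2 - d*y^2
= 7^2 - 17*1^2
= 49 - 17
= 32

32


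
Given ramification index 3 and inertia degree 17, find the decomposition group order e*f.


|D_P| = e * f
= 3 * 17
= 51

51


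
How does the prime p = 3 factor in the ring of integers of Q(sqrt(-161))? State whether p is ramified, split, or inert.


K = Q(sqrt(-161)). Since d mod 4 = 3, disc(K) = -644.
Check p | disc: -644 mod 3 = 1.
p does not divide disc. Compute Legendre symbol (d/p):
1^((3-1)/2) mod 3 = 1
(d/p) = 1, so p splits: (p) = P*P' with e=1, f=1, g=2.
Therefore p is split.

split


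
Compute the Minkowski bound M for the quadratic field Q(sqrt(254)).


d = 254, d mod 4 = 2, so disc(K) = 4d = 1016; |disc(K)| = 1016
Real quadratic field, so n = 2, s = r2 = 0, r1 = 2
M = (n!/n^n) * (4/pi)^s * sqrt(|disc(K)|) = (2!/2^2) * (4/pi)^0 * sqrt(1016)
= 0.5 * 1.000000 * 31.874755
= 15.9374

15.9374


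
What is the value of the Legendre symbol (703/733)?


p = 733 is prime, so compute (703/733) with the reciprocity algorithm (Jacobi-symbol steps: pull out 2s via (2/n), flip via reciprocity, reduce):
  reciprocity: (703/733) -> +(733/703)
  reduce: (30/703)
  pull out 2: (2/703) = +1  (since 703 mod 8 = 7)
  reciprocity: (15/703) -> -(703/15)
  reduce: (13/15)
  reciprocity: (13/15) -> +(15/13)
  reduce: (2/13)
  pull out 2: (2/13) = -1  (since 13 mod 8 = 5)
  (1/13) = 1
Product of signs = 1
(703/733) = 1

1


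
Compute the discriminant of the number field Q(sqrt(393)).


For K = Q(sqrt(d)) with d squarefree: disc(K) = d if d = 1 mod 4, and disc(K) = 4d if d = 2 or 3 mod 4.
Here d = 393, and d mod 4 = 1.
d = 1 mod 4 (O_K = Z[(1+sqrt(d))/2]), so disc(K) = d = 393

393


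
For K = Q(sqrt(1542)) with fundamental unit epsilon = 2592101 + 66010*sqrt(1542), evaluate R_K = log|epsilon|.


epsilon = 2592101 + 66010*sqrt(1542)
= 5.1842e+06
R = ln(5.1842e+06)
= 15.4611

15.4611


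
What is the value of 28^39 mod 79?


p = 79 is prime and the exponent is (p-1)/2 = 39, so by Euler's criterion 28^39 = (28/79) = +1 or -1 mod 79.
Compute by square-and-multiply:
  39 = 32 + 4 + 2 + 1 (binary 100111)
  Repeated squaring mod 79: 28^1 = 28, 28^2 = 73, 28^4 = 36, 28^8 = 32, 28^16 = 76, 28^32 = 9
  28^39 = 28^32 * 28^4 * 28^2 * 28^1 = 9 * 36 * 73 * 28 mod 79
    9 * 36 = 324 = 8 mod 79
    8 * 73 = 584 = 31 mod 79
    31 * 28 = 868 = 78 mod 79
  28^39 = 78 mod 79
Result 78 = p - 1 = -1 mod 79: 28 is a quadratic non-residue mod 79. As a residue in [0, p-1] the value is 78.
28^39 mod 79 = 78

78


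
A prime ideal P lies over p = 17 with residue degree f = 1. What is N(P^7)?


N(P^a) = p^(a*f)
= 17^(7*1)
= 17^7
= 410338673

410338673


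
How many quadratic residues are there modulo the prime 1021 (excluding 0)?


For prime p, the number of non-zero quadratic residues is (p-1)/2.
= (1021-1)/2
= 510

510


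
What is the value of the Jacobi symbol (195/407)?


Compute (195/407) via quadratic reciprocity:
  reciprocity: (195/407) -> -(407/195)
  reduce: (17/195)
  reciprocity: (17/195) -> +(195/17)
  reduce: (8/17)
  pull out 2: (2/17) = +1  (since 17 mod 8 = 1)
  pull out 2: (2/17) = +1  (since 17 mod 8 = 1)
  pull out 2: (2/17) = +1  (since 17 mod 8 = 1)
  (1/17) = 1
Product of signs = -1

-1


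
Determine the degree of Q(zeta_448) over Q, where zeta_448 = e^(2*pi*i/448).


The degree equals Euler's totient phi(448).
448 = 2^6 * 7
phi(448) = 192

192


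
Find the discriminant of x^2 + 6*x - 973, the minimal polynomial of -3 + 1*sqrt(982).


The element -3 + 1*sqrt(982) has minimal polynomial:
x^2 + 6*x - 973
Discriminant = (6)^2 - 4*(-973)
= 36 + 3892
= 3928

3928


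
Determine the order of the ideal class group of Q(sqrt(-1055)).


K = Q(sqrt(-1055)). d mod 4 = 1, so D = disc(K) = d = -1055
h(K) equals the number of primitive reduced positive-definite forms (a, b, c) = a*x^2 + b*x*y + c*y^2 with b^2 - 4ac = D,
where reduced means |b| <= a <= c, with b >= 0 whenever |b| = a or a = c, and primitive means gcd(a, b, c) = 1.
Reduced forces 3a^2 <= |D| = 1055, so 1 <= a <= 18; b must have the parity of D, and c = (b^2 - D)/(4a) must be an integer >= a.
Enumerate a = 1..18, b in [-a, a]:
  a=1: (1, 1, 264)  [1]
  a=2: (2, -1, 132), (2, 1, 132)  [2]
  a=3: (3, -1, 88), (3, 1, 88)  [2]
  a=4: (4, -1, 66), (4, 1, 66)  [2]
  a=5: (5, 5, 54)  [1]
  a=6: (6, -5, 45), (6, -1, 44), (6, 1, 44), (6, 5, 45)  [4]
  a=7: (7, -3, 38), (7, 3, 38)  [2]
  a=8: (8, -1, 33), (8, 1, 33)  [2]
  a=9: (9, -5, 30), (9, 5, 30)  [2]
  a=10: (10, -5, 27), (10, 5, 27)  [2]
  a=11: (11, -1, 24), (11, 1, 24)  [2]
  a=12: (12, -7, 23), (12, -1, 22), (12, 1, 22), (12, 7, 23)  [4]
  a=13: none
  a=14: (14, -11, 21), (14, -3, 19), (14, 3, 19), (14, 11, 21)  [4]
  a=15: (15, -5, 18), (15, 5, 18)  [2]
  a=16: (16, -15, 20), (16, 15, 20)  [2]
  a=17: (17, -13, 18), (17, 13, 18)  [2]
  a=18: none
Total reduced forms: 1 + 2 + 2 + 2 + 1 + 4 + 2 + 2 + 2 + 2 + 2 + 4 + 4 + 2 + 2 + 2 = 36
h = 36

36


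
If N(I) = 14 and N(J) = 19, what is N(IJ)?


N(IJ) = N(I) * N(J)
= 14 * 19
= 266

266


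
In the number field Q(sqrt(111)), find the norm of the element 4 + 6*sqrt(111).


N(a + b*sqrt(d)) = a^2 - d*b^2
= (4)^2 - (111)*(6)^2
= 16 - 3996
= -3980

-3980


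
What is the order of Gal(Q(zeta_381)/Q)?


|Gal(Q(zeta_381)/Q)| = phi(381)
= 252

252


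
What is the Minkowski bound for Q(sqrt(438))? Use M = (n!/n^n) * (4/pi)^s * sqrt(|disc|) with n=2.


d = 438, d mod 4 = 2, so disc(K) = 4d = 1752; |disc(K)| = 1752
Real quadratic field, so n = 2, s = r2 = 0, r1 = 2
M = (n!/n^n) * (4/pi)^s * sqrt(|disc(K)|) = (2!/2^2) * (4/pi)^0 * sqrt(1752)
= 0.5 * 1.000000 * 41.856899
= 20.9284

20.9284


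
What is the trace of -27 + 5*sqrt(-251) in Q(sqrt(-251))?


Tr(a + b*sqrt(d)) = (a + b*sqrt(d)) + (a - b*sqrt(d)) = 2a
= 2 * (-27)
= -54

-54


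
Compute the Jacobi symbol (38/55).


Compute (38/55) via quadratic reciprocity:
  pull out 2: (2/55) = +1  (since 55 mod 8 = 7)
  reciprocity: (19/55) -> -(55/19)
  reduce: (17/19)
  reciprocity: (17/19) -> +(19/17)
  reduce: (2/17)
  pull out 2: (2/17) = +1  (since 17 mod 8 = 1)
  (1/17) = 1
Product of signs = -1

-1


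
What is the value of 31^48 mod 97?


p = 97 is prime and the exponent is (p-1)/2 = 48, so by Euler's criterion 31^48 = (31/97) = +1 or -1 mod 97.
Compute by square-and-multiply:
  48 = 32 + 16 (binary 110000)
  Repeated squaring mod 97: 31^1 = 31, 31^2 = 88, 31^4 = 81, 31^8 = 62, 31^16 = 61, 31^32 = 35
  31^48 = 31^32 * 31^16 = 35 * 61 mod 97
    35 * 61 = 2135 = 1 mod 97
  31^48 = 1 mod 97
Result 1: 31 is a quadratic residue mod 97.
31^48 mod 97 = 1

1


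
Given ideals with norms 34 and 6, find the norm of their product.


N(IJ) = N(I) * N(J)
= 34 * 6
= 204

204


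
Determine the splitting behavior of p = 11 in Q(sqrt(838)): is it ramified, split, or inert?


K = Q(sqrt(838)). Since d mod 4 = 2, disc(K) = 3352.
Check p | disc: 3352 mod 11 = 8.
p does not divide disc. Compute Legendre symbol (d/p):
2^((11-1)/2) mod 11 = -1
(d/p) = -1, so p is inert: (p) stays prime with e=1, f=2, g=1.
Therefore p is inert.

inert


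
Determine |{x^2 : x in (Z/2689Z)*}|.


For prime p, the number of non-zero quadratic residues is (p-1)/2.
= (2689-1)/2
= 1344

1344


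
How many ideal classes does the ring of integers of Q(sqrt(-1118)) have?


K = Q(sqrt(-1118)). d mod 4 = 2, so D = disc(K) = 4d = -4472
h(K) equals the number of primitive reduced positive-definite forms (a, b, c) = a*x^2 + b*x*y + c*y^2 with b^2 - 4ac = D,
where reduced means |b| <= a <= c, with b >= 0 whenever |b| = a or a = c, and primitive means gcd(a, b, c) = 1.
Reduced forces 3a^2 <= |D| = 4472, so 1 <= a <= 38; b must have the parity of D, and c = (b^2 - D)/(4a) must be an integer >= a.
Enumerate a = 1..38, b in [-a, a]:
  a=1: (1, 0, 1118)  [1]
  a=2: (2, 0, 559)  [1]
  a=3: (3, -2, 373), (3, 2, 373)  [2]
  a=4..5: none
  a=6: (6, -4, 187), (6, 4, 187)  [2]
  a=7: (7, -6, 161), (7, 6, 161)  [2]
  a=8: none
  a=9: (9, -8, 126), (9, 8, 126)  [2]
  a=10: none
  a=11: (11, -4, 102), (11, 4, 102)  [2]
  a=12: none
  a=13: (13, 0, 86)  [1]
  a=14: (14, -8, 81), (14, 8, 81)  [2]
  a=15..16: none
  a=17: (17, -4, 66), (17, 4, 66)  [2]
  a=18: (18, -8, 63), (18, 8, 63)  [2]
  a=19..20: none
  a=21: (21, -20, 58), (21, -8, 54), (21, 8, 54), (21, 20, 58)  [4]
  a=22: (22, -4, 51), (22, 4, 51)  [2]
  a=23: (23, -6, 49), (23, 6, 49)  [2]
  a=24..25: none
  a=26: (26, 0, 43)  [1]
  a=27: (27, -8, 42), (27, 8, 42)  [2]
  a=28: none
  a=29: (29, -20, 42), (29, 20, 42)  [2]
  a=30..32: none
  a=33: (33, -26, 39), (33, -4, 34), (33, 4, 34), (33, 26, 39)  [4]
  a=34..38: none
Total reduced forms: 1 + 1 + 2 + 2 + 2 + 2 + 2 + 1 + 2 + 2 + 2 + 4 + 2 + 2 + 1 + 2 + 2 + 4 = 36
h = 36

36


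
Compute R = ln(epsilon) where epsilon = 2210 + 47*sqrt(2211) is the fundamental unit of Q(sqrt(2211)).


epsilon = 2210 + 47*sqrt(2211)
= 4419.9998
R = ln(4419.9998)
= 8.3939

8.3939


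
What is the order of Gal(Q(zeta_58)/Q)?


|Gal(Q(zeta_58)/Q)| = phi(58)
= 28

28


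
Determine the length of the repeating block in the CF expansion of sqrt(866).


Run the CF algorithm for sqrt(866).
a_0 = floor(sqrt(866)) = 29; set m_0=0, q_0=1.
Recurrence: m' = q*a - m,  q' = (d - m'^2)/q,  a' = floor((a_0 + m')/q').
  step 1: m=29, q=25, a=2
  step 2: m=21, q=17, a=2
  step 3: m=13, q=41, a=1
  step 4: m=28, q=2, a=28
  step 5: m=28, q=41, a=1
  step 6: m=13, q=17, a=2
  step 7: m=21, q=25, a=2
  step 8: m=29, q=1, a=58
a_8 = 2*a_0 = 58, so the period closes here.
sqrt(866) = [29; 2, 2, 1, 28, 1, 2, 2, 58]
Period length = 8

8


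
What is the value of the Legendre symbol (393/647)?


p = 647 is prime, so compute (393/647) with the reciprocity algorithm (Jacobi-symbol steps: pull out 2s via (2/n), flip via reciprocity, reduce):
  reciprocity: (393/647) -> +(647/393)
  reduce: (254/393)
  pull out 2: (2/393) = +1  (since 393 mod 8 = 1)
  reciprocity: (127/393) -> +(393/127)
  reduce: (12/127)
  pull out 2: (2/127) = +1  (since 127 mod 8 = 7)
  pull out 2: (2/127) = +1  (since 127 mod 8 = 7)
  reciprocity: (3/127) -> -(127/3)
  reduce: (1/3)
  (1/3) = 1
Product of signs = -1
(393/647) = -1

-1


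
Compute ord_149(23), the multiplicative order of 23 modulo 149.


We want ord_149(23), the smallest k >= 1 with 23^k = 1 mod 149.
n = 149 = 149, phi(149) = 148; the order divides phi(n).
Divisors of 148: 1, 2, 4, 37, 74, 148
Repeated squaring mod 149: 23^1 = 23, 23^2 = 82, 23^4 = 19, 23^8 = 63, 23^16 = 95, 23^32 = 85, 23^64 = 73, 23^128 = 114
Test divisors in increasing order:
  k=1: 23^1 = 23 mod 149
  k=2: 23^2 = 82 mod 149
  k=4: 23^4 = 19 mod 149
  k=37: 23^37 = 85 * 19 * 23 = 44 mod 149
  k=74: 23^74 = 73 * 63 * 82 = 148 mod 149
  k=148: 23^148 = 114 * 95 * 19 = 1 mod 149  <- first divisor giving 1
Order = 148

148


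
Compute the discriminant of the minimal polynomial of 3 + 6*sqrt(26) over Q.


The element 3 + 6*sqrt(26) has minimal polynomial:
x^2 - 6*x - 927
Discriminant = (-6)^2 - 4*(-927)
= 36 + 3708
= 3744

3744


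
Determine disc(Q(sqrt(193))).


For K = Q(sqrt(d)) with d squarefree: disc(K) = d if d = 1 mod 4, and disc(K) = 4d if d = 2 or 3 mod 4.
Here d = 193, and d mod 4 = 1.
d = 1 mod 4 (O_K = Z[(1+sqrt(d))/2]), so disc(K) = d = 193

193


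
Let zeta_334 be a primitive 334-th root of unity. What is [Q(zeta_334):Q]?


The degree equals Euler's totient phi(334).
334 = 2 * 167
phi(334) = 166

166


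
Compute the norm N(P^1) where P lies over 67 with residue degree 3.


N(P^a) = p^(a*f)
= 67^(1*3)
= 67^3
= 300763

300763


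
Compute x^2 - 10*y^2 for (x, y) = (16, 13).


x^2 - d*y^2
= 16^2 - 10*13^2
= 256 - 1690
= -1434

-1434


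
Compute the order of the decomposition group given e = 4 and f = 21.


|D_P| = e * f
= 4 * 21
= 84

84


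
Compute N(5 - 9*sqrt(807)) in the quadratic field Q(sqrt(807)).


N(a + b*sqrt(d)) = a^2 - d*b^2
= (5)^2 - (807)*(-9)^2
= 25 - 65367
= -65342

-65342


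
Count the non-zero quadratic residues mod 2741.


For prime p, the number of non-zero quadratic residues is (p-1)/2.
= (2741-1)/2
= 1370

1370


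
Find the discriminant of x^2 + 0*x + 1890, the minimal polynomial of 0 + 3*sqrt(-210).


The element 0 + 3*sqrt(-210) has minimal polynomial:
x^2 + 0*x + 1890
Discriminant = (0)^2 - 4*(1890)
= 0 - 7560
= -7560

-7560


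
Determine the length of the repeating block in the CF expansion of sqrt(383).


Run the CF algorithm for sqrt(383).
a_0 = floor(sqrt(383)) = 19; set m_0=0, q_0=1.
Recurrence: m' = q*a - m,  q' = (d - m'^2)/q,  a' = floor((a_0 + m')/q').
  step 1: m=19, q=22, a=1
  step 2: m=3, q=17, a=1
  step 3: m=14, q=11, a=3
  step 4: m=19, q=2, a=19
  step 5: m=19, q=11, a=3
  step 6: m=14, q=17, a=1
  step 7: m=3, q=22, a=1
  step 8: m=19, q=1, a=38
a_8 = 2*a_0 = 38, so the period closes here.
sqrt(383) = [19; 1, 1, 3, 19, 3, 1, 1, 38]
Period length = 8

8


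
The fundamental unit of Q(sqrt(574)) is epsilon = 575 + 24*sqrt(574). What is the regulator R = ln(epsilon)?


epsilon = 575 + 24*sqrt(574)
= 1149.9991
R = ln(1149.9991)
= 7.0475

7.0475


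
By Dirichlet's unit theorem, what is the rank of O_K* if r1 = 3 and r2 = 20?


By Dirichlet's unit theorem:
rank = r1 + r2 - 1
= 3 + 20 - 1
= 22

22


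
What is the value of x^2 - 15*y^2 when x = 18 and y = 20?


x^2 - d*y^2
= 18^2 - 15*20^2
= 324 - 6000
= -5676

-5676


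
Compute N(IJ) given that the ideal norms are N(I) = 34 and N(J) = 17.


N(IJ) = N(I) * N(J)
= 34 * 17
= 578

578


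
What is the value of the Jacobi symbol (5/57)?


Compute (5/57) via quadratic reciprocity:
  reciprocity: (5/57) -> +(57/5)
  reduce: (2/5)
  pull out 2: (2/5) = -1  (since 5 mod 8 = 5)
  (1/5) = 1
Product of signs = -1

-1


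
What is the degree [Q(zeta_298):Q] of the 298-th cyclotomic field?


The degree equals Euler's totient phi(298).
298 = 2 * 149
phi(298) = 148

148


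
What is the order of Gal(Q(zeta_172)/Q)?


|Gal(Q(zeta_172)/Q)| = phi(172)
= 84

84
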